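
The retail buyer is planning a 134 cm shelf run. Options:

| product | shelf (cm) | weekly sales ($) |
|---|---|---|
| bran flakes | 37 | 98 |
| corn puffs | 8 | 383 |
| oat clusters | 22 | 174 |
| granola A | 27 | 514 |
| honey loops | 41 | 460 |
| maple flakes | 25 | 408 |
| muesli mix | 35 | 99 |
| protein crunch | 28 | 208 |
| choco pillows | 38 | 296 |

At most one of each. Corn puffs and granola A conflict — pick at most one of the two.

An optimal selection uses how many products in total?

Best achievable weekly sales is 1721.
For example corn puffs + oat clusters + honey loops + maple flakes + choco pillows achieves it, using 134 cm.
All optima have 5 products.

5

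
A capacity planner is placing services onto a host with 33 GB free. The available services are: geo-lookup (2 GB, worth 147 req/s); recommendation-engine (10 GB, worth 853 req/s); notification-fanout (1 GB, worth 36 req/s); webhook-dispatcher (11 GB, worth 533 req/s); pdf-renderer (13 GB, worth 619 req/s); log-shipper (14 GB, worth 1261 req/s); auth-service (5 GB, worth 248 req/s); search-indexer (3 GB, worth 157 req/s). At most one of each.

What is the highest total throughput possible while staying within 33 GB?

Filling by ratio: geo-lookup + recommendation-engine + notification-fanout + log-shipper + search-indexer for 2454, with 3 GB left unused.
Dropping geo-lookup frees 2 GB; slotting in auth-service (5 GB) lifts the total to 2555 at 33 GB.

2555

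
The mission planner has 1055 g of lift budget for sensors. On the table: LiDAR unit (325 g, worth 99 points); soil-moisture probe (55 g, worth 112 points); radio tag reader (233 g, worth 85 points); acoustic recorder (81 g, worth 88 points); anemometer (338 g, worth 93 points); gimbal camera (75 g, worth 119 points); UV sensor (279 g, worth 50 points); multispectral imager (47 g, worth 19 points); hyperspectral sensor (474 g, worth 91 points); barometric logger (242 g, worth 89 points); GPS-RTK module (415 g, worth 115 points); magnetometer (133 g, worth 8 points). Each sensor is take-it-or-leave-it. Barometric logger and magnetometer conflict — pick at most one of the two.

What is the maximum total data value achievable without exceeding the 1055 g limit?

By data value per g: soil-moisture probe 2.04, gimbal camera 1.59, acoustic recorder 1.09, multispectral imager 0.40 lead.
A density-first pass picks soil-moisture probe + radio tag reader + acoustic recorder + gimbal camera + UV sensor + multispectral imager + barometric logger — 562 at 1012 g.
The 326 g tied up in UV sensor and multispectral imager is better spent on LiDAR unit — total rises to 592 (1011 g).
No other feasible combination exceeds 592.

592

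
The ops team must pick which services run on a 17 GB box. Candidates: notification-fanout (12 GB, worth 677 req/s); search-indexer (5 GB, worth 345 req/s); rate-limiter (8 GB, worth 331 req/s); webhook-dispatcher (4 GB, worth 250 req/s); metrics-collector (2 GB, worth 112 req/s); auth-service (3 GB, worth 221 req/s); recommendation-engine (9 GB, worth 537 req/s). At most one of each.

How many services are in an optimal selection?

3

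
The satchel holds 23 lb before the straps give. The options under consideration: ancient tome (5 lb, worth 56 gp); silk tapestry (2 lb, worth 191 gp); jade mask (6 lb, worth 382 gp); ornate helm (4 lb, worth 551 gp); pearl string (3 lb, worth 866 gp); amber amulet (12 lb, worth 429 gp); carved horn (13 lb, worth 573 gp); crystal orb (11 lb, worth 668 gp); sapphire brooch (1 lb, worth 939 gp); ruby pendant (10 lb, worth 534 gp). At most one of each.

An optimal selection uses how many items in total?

Best achievable value is 3215.
silk tapestry + ornate helm + pearl string + crystal orb + sapphire brooch hits 3215 at 21 lb.
Any selection reaching 3215 contains exactly 5 items.

5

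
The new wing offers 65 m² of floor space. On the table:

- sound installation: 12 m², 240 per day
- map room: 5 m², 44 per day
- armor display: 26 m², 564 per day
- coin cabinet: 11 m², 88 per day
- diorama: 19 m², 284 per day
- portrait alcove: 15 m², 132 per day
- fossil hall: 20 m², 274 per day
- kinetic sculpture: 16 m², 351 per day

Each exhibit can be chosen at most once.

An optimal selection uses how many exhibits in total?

4

Optimal total is 1243.
For example sound installation + armor display + coin cabinet + kinetic sculpture achieves it, using 65 m².
Every optimal selection uses 4 exhibits.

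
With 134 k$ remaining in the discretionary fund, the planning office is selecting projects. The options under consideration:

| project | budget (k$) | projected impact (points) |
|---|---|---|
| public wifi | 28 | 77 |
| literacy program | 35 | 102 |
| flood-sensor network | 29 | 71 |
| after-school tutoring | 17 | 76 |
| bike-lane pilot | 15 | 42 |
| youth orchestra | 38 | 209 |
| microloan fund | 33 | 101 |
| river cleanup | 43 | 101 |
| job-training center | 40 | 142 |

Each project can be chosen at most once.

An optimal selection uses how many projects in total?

Optimal total is 529.
One optimal bundle: literacy program + after-school tutoring + youth orchestra + job-training center (130 k$).
Any selection reaching 529 contains exactly 4 projects.

4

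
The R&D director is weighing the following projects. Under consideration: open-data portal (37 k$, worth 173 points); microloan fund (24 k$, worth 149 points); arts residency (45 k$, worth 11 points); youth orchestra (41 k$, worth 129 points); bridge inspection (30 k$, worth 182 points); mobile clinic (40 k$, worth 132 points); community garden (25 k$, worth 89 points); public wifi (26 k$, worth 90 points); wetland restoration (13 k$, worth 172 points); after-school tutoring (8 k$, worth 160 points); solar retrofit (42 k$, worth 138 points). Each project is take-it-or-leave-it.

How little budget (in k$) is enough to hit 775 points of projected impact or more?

112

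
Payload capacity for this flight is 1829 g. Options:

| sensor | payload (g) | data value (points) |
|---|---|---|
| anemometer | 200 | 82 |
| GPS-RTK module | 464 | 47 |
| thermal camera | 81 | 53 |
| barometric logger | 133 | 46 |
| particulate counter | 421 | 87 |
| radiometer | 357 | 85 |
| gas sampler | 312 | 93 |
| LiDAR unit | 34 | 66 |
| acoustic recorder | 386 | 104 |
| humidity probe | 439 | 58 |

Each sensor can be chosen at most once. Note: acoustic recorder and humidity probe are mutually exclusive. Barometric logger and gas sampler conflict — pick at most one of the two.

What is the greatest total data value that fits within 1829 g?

Taking anemometer + thermal camera + particulate counter + radiometer + gas sampler + LiDAR unit + acoustic recorder: 1791 g used, 570 in data value.
An exhaustive check of the 1024 subsets confirms 570.

570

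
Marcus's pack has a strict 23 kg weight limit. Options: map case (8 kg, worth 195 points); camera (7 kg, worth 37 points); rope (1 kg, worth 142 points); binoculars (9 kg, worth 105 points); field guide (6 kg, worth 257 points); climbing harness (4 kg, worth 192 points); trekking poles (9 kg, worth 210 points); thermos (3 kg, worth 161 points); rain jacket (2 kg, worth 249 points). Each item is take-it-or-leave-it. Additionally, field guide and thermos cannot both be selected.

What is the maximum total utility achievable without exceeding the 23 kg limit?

1050

Rope + field guide + climbing harness + trekking poles + rain jacket uses 22 of the 23 kg and totals 1050.
Runner-up map case + rope + field guide + climbing harness + rain jacket tops out at 1035.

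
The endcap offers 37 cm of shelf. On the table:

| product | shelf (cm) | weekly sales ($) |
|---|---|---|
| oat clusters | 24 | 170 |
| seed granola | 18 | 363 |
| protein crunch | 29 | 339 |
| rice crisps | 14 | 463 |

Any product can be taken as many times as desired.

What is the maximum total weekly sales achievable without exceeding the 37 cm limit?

926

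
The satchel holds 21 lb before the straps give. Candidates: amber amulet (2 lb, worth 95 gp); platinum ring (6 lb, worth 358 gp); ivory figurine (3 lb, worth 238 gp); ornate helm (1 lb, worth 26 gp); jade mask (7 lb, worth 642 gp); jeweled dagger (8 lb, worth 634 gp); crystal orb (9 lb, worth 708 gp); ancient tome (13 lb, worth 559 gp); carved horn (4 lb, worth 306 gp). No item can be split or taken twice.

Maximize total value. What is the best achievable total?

Greedy by ratio would take amber amulet + ivory figurine + ornate helm + jade mask + jeweled dagger: 21 lb used, total 1635.
Replace ornate helm and jeweled dagger with crystal orb: the trade gains 48 net, giving 1683 at 21 lb.
Nothing else within 21 lb beats 1683.

1683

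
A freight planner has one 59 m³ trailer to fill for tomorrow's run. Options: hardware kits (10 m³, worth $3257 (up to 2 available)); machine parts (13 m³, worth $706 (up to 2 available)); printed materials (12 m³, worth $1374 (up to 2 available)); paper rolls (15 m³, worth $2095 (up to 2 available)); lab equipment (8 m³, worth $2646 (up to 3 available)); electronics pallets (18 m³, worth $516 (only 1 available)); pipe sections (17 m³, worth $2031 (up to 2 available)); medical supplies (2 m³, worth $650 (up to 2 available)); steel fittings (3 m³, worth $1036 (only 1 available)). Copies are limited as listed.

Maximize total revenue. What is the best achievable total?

16862

A density-first pass picks 2×hardware kits + 3×lab equipment + 2×medical supplies + steel fittings — 16788 at 51 m³.
Dropping 2×medical supplies frees 4 m³; slotting in printed materials (12 m³) lifts the total to 16862 at 59 m³.
No other feasible combination exceeds 16862.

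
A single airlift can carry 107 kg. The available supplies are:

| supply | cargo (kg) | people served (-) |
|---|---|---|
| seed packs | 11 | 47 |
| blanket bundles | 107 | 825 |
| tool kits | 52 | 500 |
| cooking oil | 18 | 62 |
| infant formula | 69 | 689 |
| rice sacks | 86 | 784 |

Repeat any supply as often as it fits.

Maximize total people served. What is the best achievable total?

1000

Taking the top-ratio supplies first gives 3×seed packs + infant formula for 830 (102 kg).
Dropping 3×seed packs and infant formula frees 102 kg; slotting in 2×tool kits (104 kg) lifts the total to 1000 at 104 kg.
No other feasible combination exceeds 1000.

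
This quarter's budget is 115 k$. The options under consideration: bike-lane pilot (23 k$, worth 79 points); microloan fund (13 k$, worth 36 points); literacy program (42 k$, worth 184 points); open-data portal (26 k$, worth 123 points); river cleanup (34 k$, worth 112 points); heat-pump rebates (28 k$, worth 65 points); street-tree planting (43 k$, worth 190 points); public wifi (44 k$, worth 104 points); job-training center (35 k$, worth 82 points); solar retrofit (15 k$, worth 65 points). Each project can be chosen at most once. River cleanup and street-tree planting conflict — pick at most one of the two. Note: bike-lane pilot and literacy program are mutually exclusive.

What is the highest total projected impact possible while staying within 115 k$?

The ratio ordering already packs tightly: literacy program + open-data portal + street-tree planting, 111 k$, 497.

497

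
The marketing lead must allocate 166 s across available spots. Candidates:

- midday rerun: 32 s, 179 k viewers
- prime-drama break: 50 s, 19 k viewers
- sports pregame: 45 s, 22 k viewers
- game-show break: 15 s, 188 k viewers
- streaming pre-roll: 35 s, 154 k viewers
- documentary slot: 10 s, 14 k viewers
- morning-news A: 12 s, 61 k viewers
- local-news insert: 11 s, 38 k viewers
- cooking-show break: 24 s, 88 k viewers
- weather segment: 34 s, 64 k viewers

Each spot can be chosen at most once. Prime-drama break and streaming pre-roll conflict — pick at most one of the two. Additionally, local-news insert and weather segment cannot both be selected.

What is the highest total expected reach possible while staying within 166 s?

Best packing: midday rerun + game-show break + streaming pre-roll + documentary slot + morning-news A + cooking-show break + weather segment — 162 s, 748 total.

748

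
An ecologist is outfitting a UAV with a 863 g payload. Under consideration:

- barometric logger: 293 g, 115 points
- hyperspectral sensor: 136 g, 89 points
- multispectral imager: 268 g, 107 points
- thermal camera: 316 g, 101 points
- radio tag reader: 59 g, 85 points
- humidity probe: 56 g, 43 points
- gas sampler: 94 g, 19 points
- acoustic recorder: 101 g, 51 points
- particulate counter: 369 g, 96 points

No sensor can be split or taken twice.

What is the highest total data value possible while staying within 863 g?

Taking the top-ratio sensors first gives hyperspectral sensor + multispectral imager + radio tag reader + humidity probe + gas sampler + acoustic recorder for 394 (714 g).
The 150 g tied up in humidity probe and gas sampler is better spent on barometric logger — total rises to 447 (857 g).
Runner-up barometric logger + hyperspectral sensor + multispectral imager + radio tag reader + humidity probe tops out at 439.

447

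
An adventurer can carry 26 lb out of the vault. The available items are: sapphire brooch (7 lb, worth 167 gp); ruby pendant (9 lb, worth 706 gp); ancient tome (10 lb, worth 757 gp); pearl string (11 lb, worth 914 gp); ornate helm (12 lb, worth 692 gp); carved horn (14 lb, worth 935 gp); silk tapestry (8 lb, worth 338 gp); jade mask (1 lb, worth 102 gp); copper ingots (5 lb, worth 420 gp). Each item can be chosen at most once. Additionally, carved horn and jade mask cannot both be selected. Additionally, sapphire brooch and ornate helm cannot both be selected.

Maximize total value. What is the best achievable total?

Taking ruby pendant + pearl string + jade mask + copper ingots: 26 lb used, 2142 in value.
An exhaustive check of the 512 subsets confirms 2142.

2142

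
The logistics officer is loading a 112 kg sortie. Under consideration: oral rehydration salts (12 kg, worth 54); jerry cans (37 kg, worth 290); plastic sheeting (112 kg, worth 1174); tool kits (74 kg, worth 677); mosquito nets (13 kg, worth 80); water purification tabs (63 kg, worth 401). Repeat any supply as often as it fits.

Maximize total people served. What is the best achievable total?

1174

The ratio ordering already packs tightly: plastic sheeting, 112 kg, 1174.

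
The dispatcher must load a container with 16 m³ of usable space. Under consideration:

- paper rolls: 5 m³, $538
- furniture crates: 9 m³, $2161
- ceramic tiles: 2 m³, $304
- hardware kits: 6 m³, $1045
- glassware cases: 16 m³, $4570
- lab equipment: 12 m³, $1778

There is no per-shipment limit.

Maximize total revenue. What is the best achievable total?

4570

Best packing: glassware cases — 16 m³, 4570 total.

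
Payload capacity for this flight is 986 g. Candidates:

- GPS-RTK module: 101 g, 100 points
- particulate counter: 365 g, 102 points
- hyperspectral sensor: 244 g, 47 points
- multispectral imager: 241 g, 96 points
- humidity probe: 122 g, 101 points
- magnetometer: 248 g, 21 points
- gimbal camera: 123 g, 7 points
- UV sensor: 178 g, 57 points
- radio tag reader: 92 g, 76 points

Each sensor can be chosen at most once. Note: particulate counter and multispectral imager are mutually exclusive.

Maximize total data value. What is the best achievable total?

477

Density check — GPS-RTK module 0.99, humidity probe 0.83, radio tag reader 0.83, multispectral imager 0.40 are the best per g.
GPS-RTK module + hyperspectral sensor + multispectral imager + humidity probe + UV sensor + radio tag reader uses 978 of the 986 g and totals 477.
Runner-up GPS-RTK module + multispectral imager + humidity probe + magnetometer + UV sensor + radio tag reader tops out at 451.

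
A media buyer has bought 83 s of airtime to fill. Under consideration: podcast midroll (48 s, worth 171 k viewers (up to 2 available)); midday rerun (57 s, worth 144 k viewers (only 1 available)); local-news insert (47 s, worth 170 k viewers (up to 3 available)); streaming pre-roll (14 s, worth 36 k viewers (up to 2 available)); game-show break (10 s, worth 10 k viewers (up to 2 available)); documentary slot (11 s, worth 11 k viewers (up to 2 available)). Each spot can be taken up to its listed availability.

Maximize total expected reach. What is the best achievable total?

Filling by ratio: local-news insert + 2×streaming pre-roll for 242, with 8 s left unused.
The 47 s tied up in local-news insert is better spent on podcast midroll — total rises to 243 (76 s).
The spare 7 s is too small for any remaining spot, and no exchange beats 243.

243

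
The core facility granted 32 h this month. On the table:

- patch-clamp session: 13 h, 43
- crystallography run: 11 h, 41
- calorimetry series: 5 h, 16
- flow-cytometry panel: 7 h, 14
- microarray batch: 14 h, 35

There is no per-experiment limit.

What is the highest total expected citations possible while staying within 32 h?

The ratio ordering already packs tightly: 2×crystallography run + 2×calorimetry series, 32 h, 114.
That's the maximum — no swap from here does better than 114.

114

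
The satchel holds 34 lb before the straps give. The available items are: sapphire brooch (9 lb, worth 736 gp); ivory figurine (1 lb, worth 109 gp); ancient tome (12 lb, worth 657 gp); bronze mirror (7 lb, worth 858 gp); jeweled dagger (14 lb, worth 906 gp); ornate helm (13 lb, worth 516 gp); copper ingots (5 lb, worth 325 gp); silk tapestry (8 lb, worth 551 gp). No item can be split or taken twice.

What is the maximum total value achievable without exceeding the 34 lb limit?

Density check — bronze mirror 122.57, ivory figurine 109.00, sapphire brooch 81.78, silk tapestry 68.88 are the best per lb.
Greedy by ratio would take sapphire brooch + ivory figurine + bronze mirror + copper ingots + silk tapestry: 30 lb used, total 2579.
Replace silk tapestry with ancient tome: the trade gains 106 net, giving 2685 at 34 lb.

2685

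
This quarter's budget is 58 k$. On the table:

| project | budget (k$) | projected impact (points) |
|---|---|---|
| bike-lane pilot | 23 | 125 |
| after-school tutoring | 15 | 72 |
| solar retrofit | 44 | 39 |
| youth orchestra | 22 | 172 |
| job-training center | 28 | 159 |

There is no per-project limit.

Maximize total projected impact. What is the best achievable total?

The ratio ordering already packs tightly: 2×youth orchestra, 44 k$, 344.
Nothing else within 58 k$ beats 344.

344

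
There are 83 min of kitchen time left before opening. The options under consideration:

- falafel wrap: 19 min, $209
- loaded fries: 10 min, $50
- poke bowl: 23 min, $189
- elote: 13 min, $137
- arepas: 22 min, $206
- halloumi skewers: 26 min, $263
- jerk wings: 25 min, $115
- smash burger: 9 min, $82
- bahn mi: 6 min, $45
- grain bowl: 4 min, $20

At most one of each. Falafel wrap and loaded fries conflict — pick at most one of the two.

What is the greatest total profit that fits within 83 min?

The ratio ordering already packs tightly: falafel wrap + elote + arepas + halloumi skewers, 80 min, 815.
Every other selection either busts 83 min or breaks a pairing rule or fails to beat 815.

815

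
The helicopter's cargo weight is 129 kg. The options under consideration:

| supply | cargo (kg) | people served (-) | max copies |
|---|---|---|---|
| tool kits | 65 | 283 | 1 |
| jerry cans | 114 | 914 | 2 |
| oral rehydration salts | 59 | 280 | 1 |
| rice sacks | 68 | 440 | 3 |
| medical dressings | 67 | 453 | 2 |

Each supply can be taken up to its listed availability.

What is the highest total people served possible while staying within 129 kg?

914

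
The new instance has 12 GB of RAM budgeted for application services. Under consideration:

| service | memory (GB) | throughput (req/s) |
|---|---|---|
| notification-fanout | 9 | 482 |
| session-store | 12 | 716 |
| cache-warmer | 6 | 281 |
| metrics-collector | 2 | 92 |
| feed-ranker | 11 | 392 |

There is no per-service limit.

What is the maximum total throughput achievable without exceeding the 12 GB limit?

Best packing: session-store — 12 GB, 716 total.
That's the maximum — no swap from here does better than 716.

716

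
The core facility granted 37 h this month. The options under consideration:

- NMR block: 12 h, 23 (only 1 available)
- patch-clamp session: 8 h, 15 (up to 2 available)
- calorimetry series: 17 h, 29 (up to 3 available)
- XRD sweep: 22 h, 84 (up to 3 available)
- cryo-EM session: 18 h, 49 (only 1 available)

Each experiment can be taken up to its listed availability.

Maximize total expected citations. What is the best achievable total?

107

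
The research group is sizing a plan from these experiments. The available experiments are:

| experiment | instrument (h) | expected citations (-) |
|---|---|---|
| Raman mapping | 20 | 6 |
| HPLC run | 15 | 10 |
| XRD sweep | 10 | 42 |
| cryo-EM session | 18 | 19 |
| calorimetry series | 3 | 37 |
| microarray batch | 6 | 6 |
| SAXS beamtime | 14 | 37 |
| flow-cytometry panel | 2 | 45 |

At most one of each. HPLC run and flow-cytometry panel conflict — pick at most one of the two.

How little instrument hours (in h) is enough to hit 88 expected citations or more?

Look for the lowest-instrument combination reaching 88.
calorimetry series + microarray batch + flow-cytometry panel reaches 88 using 11 h.
Any bundle with less than 11 h falls short of 88.

11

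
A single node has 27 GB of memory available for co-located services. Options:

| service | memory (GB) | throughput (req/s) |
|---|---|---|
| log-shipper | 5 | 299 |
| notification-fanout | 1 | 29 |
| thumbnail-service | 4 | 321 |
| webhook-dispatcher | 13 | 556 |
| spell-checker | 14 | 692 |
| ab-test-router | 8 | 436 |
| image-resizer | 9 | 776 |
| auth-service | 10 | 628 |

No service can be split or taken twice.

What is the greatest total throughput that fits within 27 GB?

Ranking by ratio (throughput/GB): image-resizer 86.22, thumbnail-service 80.25, auth-service 62.80.
Greedy by ratio would take notification-fanout + thumbnail-service + image-resizer + auth-service: 24 GB used, total 1754.
Replace auth-service with log-shipper + ab-test-router: the trade gains 107 net, giving 1861 at 27 GB.
Next best is ab-test-router + image-resizer + auth-service at 1840 (27 GB) — short by 21.

1861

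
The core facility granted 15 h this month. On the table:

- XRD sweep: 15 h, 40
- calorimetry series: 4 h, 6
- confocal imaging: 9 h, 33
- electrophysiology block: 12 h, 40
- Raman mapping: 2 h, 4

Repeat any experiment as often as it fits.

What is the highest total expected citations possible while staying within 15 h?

Confocal imaging + 3×Raman mapping uses 15 of the 15 h and totals 45.

45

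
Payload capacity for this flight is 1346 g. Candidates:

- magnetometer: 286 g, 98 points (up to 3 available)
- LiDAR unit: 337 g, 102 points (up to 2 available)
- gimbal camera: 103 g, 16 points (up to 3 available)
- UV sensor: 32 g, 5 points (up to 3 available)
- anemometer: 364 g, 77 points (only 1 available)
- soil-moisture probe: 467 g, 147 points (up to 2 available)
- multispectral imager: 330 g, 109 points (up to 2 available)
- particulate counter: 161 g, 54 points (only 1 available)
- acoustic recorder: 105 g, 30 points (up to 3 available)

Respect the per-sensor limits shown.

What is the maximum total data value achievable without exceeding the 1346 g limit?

444

By data value per g: magnetometer 0.34, particulate counter 0.34, multispectral imager 0.33 lead.
Filling by ratio: 3×magnetometer + particulate counter + 3×acoustic recorder for 438, with 12 g left unused.
Replace magnetometer and particulate counter and 2×acoustic recorder with 2×multispectral imager: the trade gains 6 net, giving 444 at 1337 g.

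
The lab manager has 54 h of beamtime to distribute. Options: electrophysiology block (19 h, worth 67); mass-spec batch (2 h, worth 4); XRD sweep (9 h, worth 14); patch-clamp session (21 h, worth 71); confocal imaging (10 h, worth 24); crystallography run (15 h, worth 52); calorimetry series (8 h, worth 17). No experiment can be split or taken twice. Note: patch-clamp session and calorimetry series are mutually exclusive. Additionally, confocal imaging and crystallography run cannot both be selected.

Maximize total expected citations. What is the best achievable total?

Ranking by ratio (expected citations/h): electrophysiology block 3.53, crystallography run 3.47, patch-clamp session 3.38, confocal imaging 2.40.
Best packing: electrophysiology block + mass-spec batch + patch-clamp session + confocal imaging — 52 h, 166 total.
The closest alternative, electrophysiology block + patch-clamp session + confocal imaging, reaches only 162.

166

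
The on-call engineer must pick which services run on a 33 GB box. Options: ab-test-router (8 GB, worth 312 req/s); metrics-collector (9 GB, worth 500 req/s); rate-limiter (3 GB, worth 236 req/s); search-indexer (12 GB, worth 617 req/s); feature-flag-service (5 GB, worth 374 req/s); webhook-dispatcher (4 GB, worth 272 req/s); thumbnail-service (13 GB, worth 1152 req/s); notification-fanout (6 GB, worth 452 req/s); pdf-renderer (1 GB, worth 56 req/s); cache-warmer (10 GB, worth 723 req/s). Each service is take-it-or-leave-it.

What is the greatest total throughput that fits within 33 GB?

2619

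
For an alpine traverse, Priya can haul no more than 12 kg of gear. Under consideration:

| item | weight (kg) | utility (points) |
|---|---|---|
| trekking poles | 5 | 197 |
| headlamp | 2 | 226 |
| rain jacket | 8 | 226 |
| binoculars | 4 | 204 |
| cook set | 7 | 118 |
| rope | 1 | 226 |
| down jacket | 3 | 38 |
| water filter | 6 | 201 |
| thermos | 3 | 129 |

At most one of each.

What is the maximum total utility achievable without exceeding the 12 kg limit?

By utility per kg: rope 226.00, headlamp 113.00, binoculars 51.00 lead.
Taking the top-ratio items first gives headlamp + binoculars + rope + thermos for 785 (10 kg).
The 3 kg tied up in thermos is better spent on trekking poles — total rises to 853 (12 kg).
The closest alternative, headlamp + binoculars + rope + thermos, reaches only 785.

853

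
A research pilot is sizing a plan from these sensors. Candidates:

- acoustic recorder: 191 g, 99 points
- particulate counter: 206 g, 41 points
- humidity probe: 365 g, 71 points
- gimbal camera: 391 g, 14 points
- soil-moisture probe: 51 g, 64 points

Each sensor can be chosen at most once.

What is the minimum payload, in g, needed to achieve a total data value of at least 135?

Look for the lowest-payload combination reaching 135.
acoustic recorder + soil-moisture probe reaches 163 using 242 g.
Below 242 g the best achievable stays under 135.

242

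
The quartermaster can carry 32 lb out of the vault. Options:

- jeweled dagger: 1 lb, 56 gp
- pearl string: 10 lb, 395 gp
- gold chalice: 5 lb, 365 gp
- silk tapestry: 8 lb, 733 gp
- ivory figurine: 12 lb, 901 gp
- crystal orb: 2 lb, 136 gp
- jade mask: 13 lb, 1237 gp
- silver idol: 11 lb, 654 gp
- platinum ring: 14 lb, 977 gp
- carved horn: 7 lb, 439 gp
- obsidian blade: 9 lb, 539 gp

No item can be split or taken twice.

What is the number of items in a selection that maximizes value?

4

Best achievable value is 2645.
One optimal bundle: silk tapestry + crystal orb + jade mask + obsidian blade (32 lb).
All optima have 4 items.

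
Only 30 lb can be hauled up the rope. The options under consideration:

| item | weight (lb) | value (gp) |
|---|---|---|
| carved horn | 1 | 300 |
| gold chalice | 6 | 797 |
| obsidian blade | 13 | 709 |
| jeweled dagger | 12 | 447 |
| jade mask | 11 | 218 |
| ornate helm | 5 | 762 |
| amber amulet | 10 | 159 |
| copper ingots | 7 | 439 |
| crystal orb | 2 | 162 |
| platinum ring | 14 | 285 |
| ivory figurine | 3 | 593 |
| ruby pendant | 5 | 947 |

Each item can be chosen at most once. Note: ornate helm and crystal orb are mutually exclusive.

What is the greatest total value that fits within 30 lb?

3838

Taking carved horn + gold chalice + ornate helm + copper ingots + ivory figurine + ruby pendant: 27 lb used, 3838 in value.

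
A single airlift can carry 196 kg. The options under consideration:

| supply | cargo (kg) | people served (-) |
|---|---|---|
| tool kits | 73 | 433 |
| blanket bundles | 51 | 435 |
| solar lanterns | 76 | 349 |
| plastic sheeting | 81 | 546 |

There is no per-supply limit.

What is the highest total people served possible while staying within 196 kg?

1416

Taking the top-ratio supplies first gives 3×blanket bundles for 1305 (153 kg).
Replace blanket bundles with plastic sheeting: the trade gains 111 net, giving 1416 at 183 kg.
The spare 13 kg is too small for any remaining supply, and no exchange beats 1416.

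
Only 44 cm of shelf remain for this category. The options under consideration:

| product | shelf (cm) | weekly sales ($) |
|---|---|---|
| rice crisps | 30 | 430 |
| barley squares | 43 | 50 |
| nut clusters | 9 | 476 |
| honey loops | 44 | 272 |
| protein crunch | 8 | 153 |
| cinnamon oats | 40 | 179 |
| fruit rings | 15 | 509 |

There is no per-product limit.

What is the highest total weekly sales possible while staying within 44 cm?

2057

The ratio ordering already packs tightly: 4×nut clusters + protein crunch, 44 cm, 2057.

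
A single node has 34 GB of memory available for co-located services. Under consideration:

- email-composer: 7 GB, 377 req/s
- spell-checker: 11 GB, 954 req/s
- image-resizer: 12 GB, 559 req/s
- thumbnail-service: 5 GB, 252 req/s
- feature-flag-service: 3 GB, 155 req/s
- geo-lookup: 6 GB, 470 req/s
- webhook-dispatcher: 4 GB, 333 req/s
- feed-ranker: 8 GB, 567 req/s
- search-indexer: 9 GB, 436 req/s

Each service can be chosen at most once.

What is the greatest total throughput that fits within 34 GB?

Taking the top-ratio services first gives spell-checker + feature-flag-service + geo-lookup + webhook-dispatcher + feed-ranker for 2479 (32 GB).
Replace feature-flag-service with thumbnail-service: the trade gains 97 net, giving 2576 at 34 GB.
Nothing else within 34 GB beats 2576.

2576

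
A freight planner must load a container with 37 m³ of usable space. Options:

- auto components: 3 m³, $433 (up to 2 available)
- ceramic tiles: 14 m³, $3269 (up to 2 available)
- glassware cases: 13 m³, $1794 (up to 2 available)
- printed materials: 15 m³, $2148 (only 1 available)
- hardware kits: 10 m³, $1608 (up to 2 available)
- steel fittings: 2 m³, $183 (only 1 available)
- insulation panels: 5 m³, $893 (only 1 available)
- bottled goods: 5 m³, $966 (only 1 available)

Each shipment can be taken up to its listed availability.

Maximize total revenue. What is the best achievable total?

7937

The ratio ordering already packs tightly: auto components + 2×ceramic tiles + bottled goods, 36 m³, 7937.
The spare 1 m³ is too small for any remaining shipment, and no exchange beats 7937.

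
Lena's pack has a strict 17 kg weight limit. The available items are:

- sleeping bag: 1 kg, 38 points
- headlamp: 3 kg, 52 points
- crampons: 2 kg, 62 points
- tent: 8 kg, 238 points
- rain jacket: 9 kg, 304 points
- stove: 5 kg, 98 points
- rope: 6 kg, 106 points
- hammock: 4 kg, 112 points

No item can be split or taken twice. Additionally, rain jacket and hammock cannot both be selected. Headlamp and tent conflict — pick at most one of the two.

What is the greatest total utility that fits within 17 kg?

542

Best packing: tent + rain jacket — 17 kg, 542 total.
The closest alternative, sleeping bag + crampons + rain jacket + stove, reaches only 502.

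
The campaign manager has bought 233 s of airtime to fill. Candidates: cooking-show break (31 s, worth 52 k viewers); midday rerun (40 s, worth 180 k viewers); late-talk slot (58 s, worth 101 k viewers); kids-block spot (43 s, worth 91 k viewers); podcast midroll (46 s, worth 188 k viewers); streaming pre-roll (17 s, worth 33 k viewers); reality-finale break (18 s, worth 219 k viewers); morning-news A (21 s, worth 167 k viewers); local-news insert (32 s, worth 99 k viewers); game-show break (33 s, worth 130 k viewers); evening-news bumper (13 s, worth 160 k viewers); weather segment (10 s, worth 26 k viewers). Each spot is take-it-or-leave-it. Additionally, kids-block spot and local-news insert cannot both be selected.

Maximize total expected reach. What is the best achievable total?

1202

Ranking by ratio (expected reach/s): evening-news bumper 12.31, reality-finale break 12.17, morning-news A 7.95, midday rerun 4.50.
Midday rerun + podcast midroll + streaming pre-roll + reality-finale break + morning-news A + local-news insert + game-show break + evening-news bumper + weather segment uses 230 of the 233 s and totals 1202.
The closest alternative, midday rerun + podcast midroll + streaming pre-roll + reality-finale break + morning-news A + local-news insert + game-show break + evening-news bumper, reaches only 1176.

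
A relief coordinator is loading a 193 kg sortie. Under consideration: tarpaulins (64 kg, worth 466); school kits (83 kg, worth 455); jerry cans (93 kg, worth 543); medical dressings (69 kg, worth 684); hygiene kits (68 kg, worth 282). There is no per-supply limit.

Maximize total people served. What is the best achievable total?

1398

Ranking by ratio (people served/kg): medical dressings 9.91, tarpaulins 7.28, jerry cans 5.84.
The ratio heuristic lands on 2×medical dressings (1368) but leaves 55 kg idle.
The 138 kg tied up in 2×medical dressings is better spent on 3×tarpaulins — total rises to 1398 (192 kg).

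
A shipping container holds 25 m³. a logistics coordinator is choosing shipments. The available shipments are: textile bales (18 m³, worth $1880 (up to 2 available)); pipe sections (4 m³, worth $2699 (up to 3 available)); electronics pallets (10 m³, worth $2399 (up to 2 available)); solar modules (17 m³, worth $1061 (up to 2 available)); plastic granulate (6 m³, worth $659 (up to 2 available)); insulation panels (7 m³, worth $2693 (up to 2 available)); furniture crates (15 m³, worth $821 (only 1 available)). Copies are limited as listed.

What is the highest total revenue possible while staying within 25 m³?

11449

Ranking by ratio (revenue/m³): pipe sections 674.75, insulation panels 384.71, electronics pallets 239.90, plastic granulate 109.83.
Taking 3×pipe sections + plastic granulate + insulation panels: 25 m³ used, 11449 in revenue.
Nothing else within 25 m³ beats 11449.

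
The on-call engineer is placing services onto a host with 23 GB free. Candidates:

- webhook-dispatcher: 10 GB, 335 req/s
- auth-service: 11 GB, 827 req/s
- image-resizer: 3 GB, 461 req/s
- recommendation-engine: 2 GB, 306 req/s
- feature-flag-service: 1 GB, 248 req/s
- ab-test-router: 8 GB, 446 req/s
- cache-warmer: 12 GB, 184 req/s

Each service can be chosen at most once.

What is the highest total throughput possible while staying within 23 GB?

1982

The ratio heuristic lands on auth-service + image-resizer + recommendation-engine + feature-flag-service (1842) but leaves 6 GB idle.
The 2 GB tied up in recommendation-engine is better spent on ab-test-router — total rises to 1982 (23 GB).
An exhaustive check of the 128 subsets confirms 1982.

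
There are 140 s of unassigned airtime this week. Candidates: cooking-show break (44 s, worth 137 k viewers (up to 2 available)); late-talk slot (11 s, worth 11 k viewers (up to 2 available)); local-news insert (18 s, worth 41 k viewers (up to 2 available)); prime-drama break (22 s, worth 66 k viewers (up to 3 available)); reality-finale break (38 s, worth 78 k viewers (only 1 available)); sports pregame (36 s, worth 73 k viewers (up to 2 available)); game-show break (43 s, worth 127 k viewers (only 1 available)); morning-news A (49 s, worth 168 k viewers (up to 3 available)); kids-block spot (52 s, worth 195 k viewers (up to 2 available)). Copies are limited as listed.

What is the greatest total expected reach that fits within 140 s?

Ranking by ratio (expected reach/s): kids-block spot 3.75, morning-news A 3.43, cooking-show break 3.11, prime-drama break 3.00.
The ratio heuristic lands on late-talk slot + prime-drama break + 2×kids-block spot (467) but leaves 3 s idle.
Replace late-talk slot and prime-drama break with 2×local-news insert: the trade gains 5 net, giving 472 at 140 s.
That's the maximum — no swap from here does better than 472.

472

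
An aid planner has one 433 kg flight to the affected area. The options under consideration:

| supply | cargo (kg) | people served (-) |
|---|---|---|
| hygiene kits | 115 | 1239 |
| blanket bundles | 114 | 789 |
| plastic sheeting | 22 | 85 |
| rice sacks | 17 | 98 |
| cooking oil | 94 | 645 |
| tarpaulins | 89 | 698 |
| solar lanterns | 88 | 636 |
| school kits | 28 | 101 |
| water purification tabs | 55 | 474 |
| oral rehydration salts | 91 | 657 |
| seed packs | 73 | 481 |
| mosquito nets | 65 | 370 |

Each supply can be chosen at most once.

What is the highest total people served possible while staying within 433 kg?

Ranking by ratio (people served/kg): hygiene kits 10.77, water purification tabs 8.62, tarpaulins 7.84, solar lanterns 7.23.
The ratio heuristic lands on hygiene kits + tarpaulins + solar lanterns + water purification tabs + seed packs (3528) but leaves 13 kg idle.
Replace solar lanterns with oral rehydration salts: the trade gains 21 net, giving 3549 at 423 kg.

3549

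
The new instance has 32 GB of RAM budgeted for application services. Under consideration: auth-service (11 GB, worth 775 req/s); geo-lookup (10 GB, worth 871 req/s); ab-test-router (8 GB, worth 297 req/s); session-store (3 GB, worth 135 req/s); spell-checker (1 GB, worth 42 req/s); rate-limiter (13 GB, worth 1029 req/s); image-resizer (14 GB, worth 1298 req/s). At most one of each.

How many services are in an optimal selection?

4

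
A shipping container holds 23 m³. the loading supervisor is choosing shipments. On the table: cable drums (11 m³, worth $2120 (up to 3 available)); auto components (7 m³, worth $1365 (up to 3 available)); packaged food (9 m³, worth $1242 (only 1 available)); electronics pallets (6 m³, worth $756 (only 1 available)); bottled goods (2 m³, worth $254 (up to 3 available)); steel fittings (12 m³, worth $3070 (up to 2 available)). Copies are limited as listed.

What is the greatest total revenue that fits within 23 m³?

Ranking by ratio (revenue/m³): steel fittings 255.83, auto components 195.00, cable drums 192.73, packaged food 138.00.
A density-first pass picks auto components + 2×bottled goods + steel fittings — 4943 at 23 m³.
Replace auto components and 2×bottled goods with cable drums: the trade gains 247 net, giving 5190 at 23 m³.
That's the maximum — no swap from here does better than 5190.

5190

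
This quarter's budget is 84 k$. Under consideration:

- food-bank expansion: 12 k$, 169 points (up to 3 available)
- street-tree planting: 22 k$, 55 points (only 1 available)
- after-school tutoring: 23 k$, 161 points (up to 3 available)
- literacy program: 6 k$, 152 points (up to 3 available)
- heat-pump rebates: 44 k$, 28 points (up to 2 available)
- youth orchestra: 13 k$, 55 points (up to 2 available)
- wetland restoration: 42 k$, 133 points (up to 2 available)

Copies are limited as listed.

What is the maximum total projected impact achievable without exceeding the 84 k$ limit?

Best packing: 3×food-bank expansion + after-school tutoring + 3×literacy program — 77 k$, 1124 total.
No other feasible combination exceeds 1124.

1124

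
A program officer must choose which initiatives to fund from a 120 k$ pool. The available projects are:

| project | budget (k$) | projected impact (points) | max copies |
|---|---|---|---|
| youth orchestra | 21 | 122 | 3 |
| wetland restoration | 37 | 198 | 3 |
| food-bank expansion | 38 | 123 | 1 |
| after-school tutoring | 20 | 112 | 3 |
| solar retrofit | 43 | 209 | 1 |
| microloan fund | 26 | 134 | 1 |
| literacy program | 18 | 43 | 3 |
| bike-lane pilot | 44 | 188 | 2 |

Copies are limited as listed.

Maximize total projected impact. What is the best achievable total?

676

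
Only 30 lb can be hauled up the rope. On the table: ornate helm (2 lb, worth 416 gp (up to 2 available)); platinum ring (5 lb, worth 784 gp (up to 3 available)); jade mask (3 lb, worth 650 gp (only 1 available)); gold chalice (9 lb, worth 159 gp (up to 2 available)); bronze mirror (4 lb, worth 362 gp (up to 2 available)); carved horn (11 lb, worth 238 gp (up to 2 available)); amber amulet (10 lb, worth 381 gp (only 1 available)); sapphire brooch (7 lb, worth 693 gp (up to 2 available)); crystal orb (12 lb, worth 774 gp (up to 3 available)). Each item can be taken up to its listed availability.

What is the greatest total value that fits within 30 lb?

4558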